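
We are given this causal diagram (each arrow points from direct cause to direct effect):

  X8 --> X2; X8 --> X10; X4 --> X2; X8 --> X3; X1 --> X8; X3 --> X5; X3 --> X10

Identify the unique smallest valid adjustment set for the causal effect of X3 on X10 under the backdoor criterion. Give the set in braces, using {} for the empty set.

Variables eligible for adjustment (non-descendants of X3, excluding X3 and X10): {X1, X2, X4, X8}.
Backdoor paths from X3 to X10:
  P1: X3 <- X8 -> X10
The empty set is not sufficient: P1 (X3 <- X8 -> X10) has no collider blocking it and no conditioned non-collider, so it is open.
Try {X8}:
  P1: blocked at fork node X8 ∈ conditioning set.
{X8} contains no descendant of X3 and blocks every backdoor path.
No other singleton works — e.g. {X1} leaves P1 open — so {X8} is the unique smallest valid adjustment set.

{X8}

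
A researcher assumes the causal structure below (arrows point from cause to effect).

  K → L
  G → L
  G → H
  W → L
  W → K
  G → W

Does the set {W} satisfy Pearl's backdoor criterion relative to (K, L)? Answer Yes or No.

Backdoor paths from K to L (paths whose first edge points into K):
  P1: K <- W <- G -> L
  P2: K <- W -> L
Condition 1 (no descendant of K in the set): holds — descendants of K are {L}; none are in {W}.
Condition 2 (every backdoor path blocked by {W}):
  P1: blocked at chain node W ∈ conditioning set.
  P2: blocked at fork node W ∈ conditioning set.
{W} satisfies the backdoor criterion.

Yes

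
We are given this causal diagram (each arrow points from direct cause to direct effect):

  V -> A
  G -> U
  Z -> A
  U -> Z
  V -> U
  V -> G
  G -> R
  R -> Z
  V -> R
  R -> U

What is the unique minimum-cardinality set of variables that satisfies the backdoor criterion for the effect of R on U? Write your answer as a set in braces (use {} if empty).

{G, V}

Variables eligible for adjustment (non-descendants of R, excluding R and U): {G, V}.
Backdoor paths from R to U:
  P1: R <- V -> G -> U
  P2: R <- V -> U
  P3: R <- V -> A <- Z <- U
  P4: R <- G <- V -> U
  P5: R <- G <- V -> A <- Z <- U
  P6: R <- G -> U
The empty set is not sufficient: P1 (R <- V -> G -> U) has no collider blocking it and no conditioned non-collider, so it is open.
Try {G, V}:
  P1: blocked at fork node V ∈ conditioning set.
  P2: blocked at fork node V ∈ conditioning set.
  P3: blocked at fork node V ∈ conditioning set.
  P4: blocked at chain node G ∈ conditioning set.
  P5: blocked at chain node G ∈ conditioning set.
  P6: blocked at fork node G ∈ conditioning set.
{G, V} contains no descendant of R and blocks every backdoor path.
Every element of {G, V} is needed (dropping G leaves P6 open; dropping V leaves P2 open), so no proper subset is valid.
Among all size-2 subsets of the eligible variables, only {G, V} blocks every backdoor path, so it is the unique smallest valid adjustment set.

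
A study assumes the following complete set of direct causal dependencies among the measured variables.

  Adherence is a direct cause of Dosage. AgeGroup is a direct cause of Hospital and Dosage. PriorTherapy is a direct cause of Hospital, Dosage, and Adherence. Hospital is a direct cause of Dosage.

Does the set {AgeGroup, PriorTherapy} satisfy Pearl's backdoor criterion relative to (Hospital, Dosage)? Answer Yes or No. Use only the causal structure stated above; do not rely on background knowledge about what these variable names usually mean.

Yes

Backdoor paths from Hospital to Dosage (paths whose first edge points into Hospital):
  P1: Hospital <- PriorTherapy -> Adherence -> Dosage
  P2: Hospital <- PriorTherapy -> Dosage
  P3: Hospital <- AgeGroup -> Dosage
Condition 1 (no descendant of Hospital in the set): holds — descendants of Hospital are {Dosage}; none are in {AgeGroup, PriorTherapy}.
Condition 2 (every backdoor path blocked by {AgeGroup, PriorTherapy}):
  P1: blocked at fork node PriorTherapy ∈ conditioning set.
  P2: blocked at fork node PriorTherapy ∈ conditioning set.
  P3: blocked at fork node AgeGroup ∈ conditioning set.
{AgeGroup, PriorTherapy} satisfies the backdoor criterion.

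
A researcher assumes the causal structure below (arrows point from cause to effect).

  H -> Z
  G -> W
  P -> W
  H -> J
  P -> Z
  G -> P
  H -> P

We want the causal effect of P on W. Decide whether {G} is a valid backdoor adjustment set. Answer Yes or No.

Backdoor paths from P to W (paths whose first edge points into P):
  P1: P <- G -> W
Condition 1 (no descendant of P in the set): holds — descendants of P are {W, Z}; none are in {G}.
Condition 2 (every backdoor path blocked by {G}):
  P1: blocked at fork node G ∈ conditioning set.
{G} satisfies the backdoor criterion.

Yes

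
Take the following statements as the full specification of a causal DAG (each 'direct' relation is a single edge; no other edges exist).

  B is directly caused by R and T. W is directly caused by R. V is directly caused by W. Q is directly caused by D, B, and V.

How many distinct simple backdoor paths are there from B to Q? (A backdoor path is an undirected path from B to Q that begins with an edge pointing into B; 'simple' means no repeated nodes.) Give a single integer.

A backdoor path from B to Q is any simple undirected path whose first edge points into B (i.e. leaves B via a parent).
Parents of B: {R, T}.
Enumerating:
  P1: B <- R -> W -> V -> Q
That exhausts the simple backdoor paths. Count: 1.

1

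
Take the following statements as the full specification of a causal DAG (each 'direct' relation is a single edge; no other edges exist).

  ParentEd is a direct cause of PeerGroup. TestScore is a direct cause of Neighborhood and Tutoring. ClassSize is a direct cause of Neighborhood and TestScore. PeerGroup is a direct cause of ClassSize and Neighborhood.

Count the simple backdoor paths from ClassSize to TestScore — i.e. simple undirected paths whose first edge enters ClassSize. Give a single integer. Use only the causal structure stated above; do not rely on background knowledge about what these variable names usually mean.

A backdoor path from ClassSize to TestScore is any simple undirected path whose first edge points into ClassSize (i.e. leaves ClassSize via a parent).
Parents of ClassSize: {PeerGroup}.
Enumerating:
  P1: ClassSize <- PeerGroup -> Neighborhood <- TestScore
That exhausts the simple backdoor paths. Count: 1.

1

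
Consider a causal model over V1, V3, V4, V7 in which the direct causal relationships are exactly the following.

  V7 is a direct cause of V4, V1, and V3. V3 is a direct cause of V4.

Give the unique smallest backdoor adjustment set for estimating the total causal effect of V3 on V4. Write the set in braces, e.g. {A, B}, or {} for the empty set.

Variables eligible for adjustment (non-descendants of V3, excluding V3 and V4): {V1, V7}.
Backdoor paths from V3 to V4:
  P1: V3 <- V7 -> V4
The empty set is not sufficient: P1 (V3 <- V7 -> V4) has no collider blocking it and no conditioned non-collider, so it is open.
Try {V7}:
  P1: blocked at fork node V7 ∈ conditioning set.
{V7} contains no descendant of V3 and blocks every backdoor path.
No other singleton works — e.g. {V1} leaves P1 open — so {V7} is the unique smallest valid adjustment set.

{V7}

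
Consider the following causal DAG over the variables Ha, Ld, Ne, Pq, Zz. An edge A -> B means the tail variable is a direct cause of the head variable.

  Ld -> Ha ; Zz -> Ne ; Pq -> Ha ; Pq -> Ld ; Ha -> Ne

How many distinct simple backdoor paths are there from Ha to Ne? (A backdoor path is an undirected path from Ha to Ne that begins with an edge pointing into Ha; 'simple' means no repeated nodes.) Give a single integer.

0

A backdoor path from Ha to Ne is any simple undirected path whose first edge points into Ha (i.e. leaves Ha via a parent).
Parents of Ha: {Ld, Pq}.
No simple path from any parent of Ha reaches Ne without revisiting Ha, so there are no backdoor paths.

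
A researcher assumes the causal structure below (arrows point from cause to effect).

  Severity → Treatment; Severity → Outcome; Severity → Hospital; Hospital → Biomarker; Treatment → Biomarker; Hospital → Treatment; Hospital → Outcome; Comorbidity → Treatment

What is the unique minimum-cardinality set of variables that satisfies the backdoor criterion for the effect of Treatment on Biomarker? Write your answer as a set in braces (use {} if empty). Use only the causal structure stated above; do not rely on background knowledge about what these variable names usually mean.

Variables eligible for adjustment (non-descendants of Treatment, excluding Treatment and Biomarker): {Comorbidity, Hospital, Outcome, Severity}.
Backdoor paths from Treatment to Biomarker:
  P1: Treatment <- Severity -> Hospital -> Biomarker
  P2: Treatment <- Severity -> Outcome <- Hospital -> Biomarker
  P3: Treatment <- Hospital -> Biomarker
The empty set is not sufficient: P1 (Treatment <- Severity -> Hospital -> Biomarker) has no collider blocking it and no conditioned non-collider, so it is open.
Try {Hospital}:
  P1: blocked at chain node Hospital ∈ conditioning set.
  P2: blocked at collider Outcome (neither it nor any descendant is in the conditioning set).
  P3: blocked at fork node Hospital ∈ conditioning set.
{Hospital} contains no descendant of Treatment and blocks every backdoor path.
No other singleton works — e.g. {Comorbidity} leaves P1 open — so {Hospital} is the unique smallest valid adjustment set.

{Hospital}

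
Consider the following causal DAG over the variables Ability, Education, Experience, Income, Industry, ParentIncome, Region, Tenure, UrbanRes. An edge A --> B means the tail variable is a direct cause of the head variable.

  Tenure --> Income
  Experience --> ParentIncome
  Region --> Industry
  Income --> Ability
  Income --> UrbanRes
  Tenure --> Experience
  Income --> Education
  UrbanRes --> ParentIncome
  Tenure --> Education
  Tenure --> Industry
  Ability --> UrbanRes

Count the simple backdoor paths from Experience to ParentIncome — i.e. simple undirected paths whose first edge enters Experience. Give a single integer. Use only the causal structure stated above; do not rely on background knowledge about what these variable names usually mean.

A backdoor path from Experience to ParentIncome is any simple undirected path whose first edge points into Experience (i.e. leaves Experience via a parent).
Parents of Experience: {Tenure}.
Enumerating:
  P1: Experience <- Tenure -> Income -> Ability -> UrbanRes -> ParentIncome
  P2: Experience <- Tenure -> Income -> UrbanRes -> ParentIncome
  P3: Experience <- Tenure -> Education <- Income -> Ability -> UrbanRes -> ParentIncome
  P4: Experience <- Tenure -> Education <- Income -> UrbanRes -> ParentIncome
That exhausts the simple backdoor paths. Count: 4.

4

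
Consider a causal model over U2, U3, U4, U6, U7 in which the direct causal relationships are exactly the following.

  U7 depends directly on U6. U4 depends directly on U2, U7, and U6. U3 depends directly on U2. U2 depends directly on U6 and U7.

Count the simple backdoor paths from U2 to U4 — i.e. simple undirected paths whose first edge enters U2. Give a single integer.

4

A backdoor path from U2 to U4 is any simple undirected path whose first edge points into U2 (i.e. leaves U2 via a parent).
Parents of U2: {U6, U7}.
Enumerating:
  P1: U2 <- U6 -> U7 -> U4
  P2: U2 <- U6 -> U4
  P3: U2 <- U7 <- U6 -> U4
  P4: U2 <- U7 -> U4
That exhausts the simple backdoor paths. Count: 4.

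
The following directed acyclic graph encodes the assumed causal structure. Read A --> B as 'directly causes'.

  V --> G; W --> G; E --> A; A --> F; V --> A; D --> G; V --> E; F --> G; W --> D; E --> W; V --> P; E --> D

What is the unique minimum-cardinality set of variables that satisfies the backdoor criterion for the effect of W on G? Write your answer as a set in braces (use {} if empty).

Variables eligible for adjustment (non-descendants of W, excluding W and G): {A, E, F, P, V}.
Backdoor paths from W to G:
  P1: W <- E <- V -> A -> F -> G
  P2: W <- E <- V -> G
  P3: W <- E -> A <- V -> G
  P4: W <- E -> A -> F -> G
  P5: W <- E -> D -> G
The empty set is not sufficient: P1 (W <- E <- V -> A -> F -> G) has no collider blocking it and no conditioned non-collider, so it is open.
Try {E}:
  P1: blocked at chain node E ∈ conditioning set.
  P2: blocked at chain node E ∈ conditioning set.
  P3: blocked at fork node E ∈ conditioning set.
  P4: blocked at fork node E ∈ conditioning set.
  P5: blocked at fork node E ∈ conditioning set.
{E} contains no descendant of W and blocks every backdoor path.
No other singleton works — e.g. {V} leaves P4 open — so {E} is the unique smallest valid adjustment set.

{E}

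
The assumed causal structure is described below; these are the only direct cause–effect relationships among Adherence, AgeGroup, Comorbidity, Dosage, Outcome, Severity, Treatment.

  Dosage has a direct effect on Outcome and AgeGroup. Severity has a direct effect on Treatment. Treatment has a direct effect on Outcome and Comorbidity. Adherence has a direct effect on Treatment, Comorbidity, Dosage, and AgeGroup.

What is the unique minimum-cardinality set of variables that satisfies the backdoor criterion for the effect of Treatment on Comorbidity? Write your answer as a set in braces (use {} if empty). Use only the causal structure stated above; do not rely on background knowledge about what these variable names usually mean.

{Adherence}

Variables eligible for adjustment (non-descendants of Treatment, excluding Treatment and Comorbidity): {Adherence, AgeGroup, Dosage, Severity}.
Backdoor paths from Treatment to Comorbidity:
  P1: Treatment <- Adherence -> Comorbidity
The empty set is not sufficient: P1 (Treatment <- Adherence -> Comorbidity) has no collider blocking it and no conditioned non-collider, so it is open.
Try {Adherence}:
  P1: blocked at fork node Adherence ∈ conditioning set.
{Adherence} contains no descendant of Treatment and blocks every backdoor path.
No other singleton works — e.g. {Severity} leaves P1 open — so {Adherence} is the unique smallest valid adjustment set.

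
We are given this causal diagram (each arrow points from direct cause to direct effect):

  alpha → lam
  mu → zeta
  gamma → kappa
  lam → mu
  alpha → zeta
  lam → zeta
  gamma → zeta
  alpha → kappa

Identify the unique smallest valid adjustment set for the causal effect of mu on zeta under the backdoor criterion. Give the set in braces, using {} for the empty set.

{lam}

Variables eligible for adjustment (non-descendants of mu, excluding mu and zeta): {alpha, gamma, kappa, lam}.
Backdoor paths from mu to zeta:
  P1: mu <- lam <- alpha -> kappa <- gamma -> zeta
  P2: mu <- lam <- alpha -> zeta
  P3: mu <- lam -> zeta
The empty set is not sufficient: P2 (mu <- lam <- alpha -> zeta) has no collider blocking it and no conditioned non-collider, so it is open.
Try {lam}:
  P1: blocked at chain node lam ∈ conditioning set.
  P2: blocked at chain node lam ∈ conditioning set.
  P3: blocked at fork node lam ∈ conditioning set.
{lam} contains no descendant of mu and blocks every backdoor path.
No other singleton works — e.g. {alpha} leaves P3 open — so {lam} is the unique smallest valid adjustment set.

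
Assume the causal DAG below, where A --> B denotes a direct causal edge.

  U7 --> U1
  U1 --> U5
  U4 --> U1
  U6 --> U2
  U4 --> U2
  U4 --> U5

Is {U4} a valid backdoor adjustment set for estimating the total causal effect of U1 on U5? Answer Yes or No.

Yes

Backdoor paths from U1 to U5 (paths whose first edge points into U1):
  P1: U1 <- U4 -> U5
Condition 1 (no descendant of U1 in the set): holds — descendants of U1 are {U5}; none are in {U4}.
Condition 2 (every backdoor path blocked by {U4}):
  P1: blocked at fork node U4 ∈ conditioning set.
{U4} satisfies the backdoor criterion.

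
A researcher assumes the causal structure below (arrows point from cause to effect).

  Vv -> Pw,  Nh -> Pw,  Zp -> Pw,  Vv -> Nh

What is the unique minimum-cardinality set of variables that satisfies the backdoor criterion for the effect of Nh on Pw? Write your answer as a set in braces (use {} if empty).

{Vv}

Variables eligible for adjustment (non-descendants of Nh, excluding Nh and Pw): {Vv, Zp}.
Backdoor paths from Nh to Pw:
  P1: Nh <- Vv -> Pw
The empty set is not sufficient: P1 (Nh <- Vv -> Pw) has no collider blocking it and no conditioned non-collider, so it is open.
Try {Vv}:
  P1: blocked at fork node Vv ∈ conditioning set.
{Vv} contains no descendant of Nh and blocks every backdoor path.
No other singleton works — e.g. {Zp} leaves P1 open — so {Vv} is the unique smallest valid adjustment set.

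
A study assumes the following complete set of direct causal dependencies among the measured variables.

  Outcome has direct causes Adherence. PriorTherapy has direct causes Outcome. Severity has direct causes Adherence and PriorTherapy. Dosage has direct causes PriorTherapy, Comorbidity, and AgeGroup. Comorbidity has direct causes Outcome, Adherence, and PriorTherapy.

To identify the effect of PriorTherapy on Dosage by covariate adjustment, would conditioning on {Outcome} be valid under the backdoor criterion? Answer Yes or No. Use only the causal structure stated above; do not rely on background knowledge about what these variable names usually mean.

Backdoor paths from PriorTherapy to Dosage (paths whose first edge points into PriorTherapy):
  P1: PriorTherapy <- Outcome <- Adherence -> Comorbidity -> Dosage
  P2: PriorTherapy <- Outcome -> Comorbidity -> Dosage
Condition 1 (no descendant of PriorTherapy in the set): holds — descendants of PriorTherapy are {Comorbidity, Dosage, Severity}; none are in {Outcome}.
Condition 2 (every backdoor path blocked by {Outcome}):
  P1: blocked at chain node Outcome ∈ conditioning set.
  P2: blocked at fork node Outcome ∈ conditioning set.
{Outcome} satisfies the backdoor criterion.

Yes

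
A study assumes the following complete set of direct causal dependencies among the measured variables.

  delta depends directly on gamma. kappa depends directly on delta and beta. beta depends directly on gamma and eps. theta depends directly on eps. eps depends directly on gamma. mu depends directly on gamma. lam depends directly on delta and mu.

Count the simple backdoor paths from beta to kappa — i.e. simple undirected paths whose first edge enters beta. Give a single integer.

A backdoor path from beta to kappa is any simple undirected path whose first edge points into beta (i.e. leaves beta via a parent).
Parents of beta: {eps, gamma}.
Enumerating:
  P1: beta <- gamma -> mu -> lam <- delta -> kappa
  P2: beta <- gamma -> delta -> kappa
  P3: beta <- eps <- gamma -> mu -> lam <- delta -> kappa
  P4: beta <- eps <- gamma -> delta -> kappa
That exhausts the simple backdoor paths. Count: 4.

4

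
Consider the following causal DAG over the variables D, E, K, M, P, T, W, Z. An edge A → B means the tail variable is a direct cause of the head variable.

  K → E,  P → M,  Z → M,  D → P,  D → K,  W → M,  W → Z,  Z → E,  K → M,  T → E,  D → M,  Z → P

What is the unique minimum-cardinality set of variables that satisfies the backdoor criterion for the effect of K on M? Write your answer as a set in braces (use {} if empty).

{D}

Variables eligible for adjustment (non-descendants of K, excluding K and M): {D, P, T, W, Z}.
Backdoor paths from K to M:
  P1: K <- D -> P <- Z <- W -> M
  P2: K <- D -> P <- Z -> M
  P3: K <- D -> P -> M
  P4: K <- D -> M
The empty set is not sufficient: P3 (K <- D -> P -> M) has no collider blocking it and no conditioned non-collider, so it is open.
Try {D}:
  P1: blocked at fork node D ∈ conditioning set.
  P2: blocked at fork node D ∈ conditioning set.
  P3: blocked at fork node D ∈ conditioning set.
  P4: blocked at fork node D ∈ conditioning set.
{D} contains no descendant of K and blocks every backdoor path.
No other singleton works — e.g. {W} leaves P3 open — so {D} is the unique smallest valid adjustment set.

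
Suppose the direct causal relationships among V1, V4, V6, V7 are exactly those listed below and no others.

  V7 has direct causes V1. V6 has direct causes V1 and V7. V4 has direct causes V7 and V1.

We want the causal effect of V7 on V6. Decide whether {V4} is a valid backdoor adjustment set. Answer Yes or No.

No

Backdoor paths from V7 to V6 (paths whose first edge points into V7):
  P1: V7 <- V1 -> V6
Condition 1 (no descendant of V7 in the set): FAILS — V4 is a descendant of V7.
Condition 2 (every backdoor path blocked by {V4}):
  P1: open — no interior node is in the conditioning set.
{V4} does not satisfy the backdoor criterion.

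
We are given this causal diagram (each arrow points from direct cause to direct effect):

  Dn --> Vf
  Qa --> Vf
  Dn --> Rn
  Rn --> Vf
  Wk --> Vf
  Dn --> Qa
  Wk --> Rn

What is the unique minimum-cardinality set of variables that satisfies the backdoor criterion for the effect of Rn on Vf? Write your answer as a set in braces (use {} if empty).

{Dn, Wk}

Variables eligible for adjustment (non-descendants of Rn, excluding Rn and Vf): {Dn, Qa, Wk}.
Backdoor paths from Rn to Vf:
  P1: Rn <- Wk -> Vf
  P2: Rn <- Dn -> Qa -> Vf
  P3: Rn <- Dn -> Vf
The empty set is not sufficient: P1 (Rn <- Wk -> Vf) has no collider blocking it and no conditioned non-collider, so it is open.
Try {Dn, Wk}:
  P1: blocked at fork node Wk ∈ conditioning set.
  P2: blocked at fork node Dn ∈ conditioning set.
  P3: blocked at fork node Dn ∈ conditioning set.
{Dn, Wk} contains no descendant of Rn and blocks every backdoor path.
Every element of {Dn, Wk} is needed (dropping Dn leaves P2 open; dropping Wk leaves P1 open), so no proper subset is valid.
Among all size-2 subsets of the eligible variables, only {Dn, Wk} blocks every backdoor path, so it is the unique smallest valid adjustment set.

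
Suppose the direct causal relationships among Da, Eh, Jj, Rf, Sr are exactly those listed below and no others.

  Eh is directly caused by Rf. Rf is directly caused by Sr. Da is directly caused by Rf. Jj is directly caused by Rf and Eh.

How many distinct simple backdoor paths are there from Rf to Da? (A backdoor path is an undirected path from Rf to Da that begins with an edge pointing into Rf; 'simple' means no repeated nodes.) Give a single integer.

0

A backdoor path from Rf to Da is any simple undirected path whose first edge points into Rf (i.e. leaves Rf via a parent).
Parents of Rf: {Sr}.
No simple path from any parent of Rf reaches Da without revisiting Rf, so there are no backdoor paths.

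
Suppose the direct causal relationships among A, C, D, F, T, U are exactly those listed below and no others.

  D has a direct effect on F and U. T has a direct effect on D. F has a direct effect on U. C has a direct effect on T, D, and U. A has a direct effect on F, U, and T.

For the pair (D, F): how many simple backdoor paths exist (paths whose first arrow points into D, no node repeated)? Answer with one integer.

8

A backdoor path from D to F is any simple undirected path whose first edge points into D (i.e. leaves D via a parent).
Parents of D: {C, T}.
Enumerating:
  P1: D <- C -> T <- A -> F
  P2: D <- C -> T <- A -> U <- F
  P3: D <- C -> U <- A -> F
  P4: D <- C -> U <- F
  P5: D <- T <- C -> U <- A -> F
  P6: D <- T <- C -> U <- F
  P7: D <- T <- A -> F
  P8: D <- T <- A -> U <- F
That exhausts the simple backdoor paths. Count: 8.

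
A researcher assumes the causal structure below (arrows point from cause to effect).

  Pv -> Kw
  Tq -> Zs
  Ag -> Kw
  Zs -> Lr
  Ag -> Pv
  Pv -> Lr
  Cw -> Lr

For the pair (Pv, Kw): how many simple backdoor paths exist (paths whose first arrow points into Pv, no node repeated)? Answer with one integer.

1

A backdoor path from Pv to Kw is any simple undirected path whose first edge points into Pv (i.e. leaves Pv via a parent).
Parents of Pv: {Ag}.
Enumerating:
  P1: Pv <- Ag -> Kw
That exhausts the simple backdoor paths. Count: 1.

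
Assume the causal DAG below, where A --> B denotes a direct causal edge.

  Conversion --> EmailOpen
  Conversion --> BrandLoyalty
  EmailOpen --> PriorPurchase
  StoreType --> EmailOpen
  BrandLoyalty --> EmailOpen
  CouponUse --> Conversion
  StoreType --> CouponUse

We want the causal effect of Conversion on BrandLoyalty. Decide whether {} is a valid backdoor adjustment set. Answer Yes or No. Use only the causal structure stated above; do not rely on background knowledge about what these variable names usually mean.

Yes

Backdoor paths from Conversion to BrandLoyalty (paths whose first edge points into Conversion):
  P1: Conversion <- CouponUse <- StoreType -> EmailOpen <- BrandLoyalty
Condition 1 (no descendant of Conversion in the set): holds — descendants of Conversion are {BrandLoyalty, EmailOpen, PriorPurchase}; none are in {}.
Condition 2 (every backdoor path blocked by {}):
  P1: blocked at collider EmailOpen (neither it nor any descendant is in the conditioning set).
{} satisfies the backdoor criterion.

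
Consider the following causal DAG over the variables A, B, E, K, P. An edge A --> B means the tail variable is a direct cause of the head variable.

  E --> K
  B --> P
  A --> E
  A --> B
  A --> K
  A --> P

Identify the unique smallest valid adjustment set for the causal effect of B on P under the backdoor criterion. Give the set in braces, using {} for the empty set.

{A}

Variables eligible for adjustment (non-descendants of B, excluding B and P): {A, E, K}.
Backdoor paths from B to P:
  P1: B <- A -> P
The empty set is not sufficient: P1 (B <- A -> P) has no collider blocking it and no conditioned non-collider, so it is open.
Try {A}:
  P1: blocked at fork node A ∈ conditioning set.
{A} contains no descendant of B and blocks every backdoor path.
No other singleton works — e.g. {E} leaves P1 open — so {A} is the unique smallest valid adjustment set.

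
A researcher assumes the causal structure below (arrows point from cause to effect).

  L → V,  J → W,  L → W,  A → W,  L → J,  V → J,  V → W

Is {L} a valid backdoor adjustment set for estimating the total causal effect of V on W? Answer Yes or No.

Backdoor paths from V to W (paths whose first edge points into V):
  P1: V <- L -> J -> W
  P2: V <- L -> W
Condition 1 (no descendant of V in the set): holds — descendants of V are {J, W}; none are in {L}.
Condition 2 (every backdoor path blocked by {L}):
  P1: blocked at fork node L ∈ conditioning set.
  P2: blocked at fork node L ∈ conditioning set.
{L} satisfies the backdoor criterion.

Yes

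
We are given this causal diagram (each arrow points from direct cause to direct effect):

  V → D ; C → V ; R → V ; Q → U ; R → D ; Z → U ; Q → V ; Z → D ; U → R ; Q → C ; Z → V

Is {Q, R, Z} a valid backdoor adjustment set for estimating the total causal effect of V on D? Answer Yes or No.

Yes

Backdoor paths from V to D (paths whose first edge points into V):
  P1: V <- Q -> U <- Z -> D
  P2: V <- Q -> U -> R -> D
  P3: V <- Z -> U -> R -> D
  P4: V <- Z -> D
  P5: V <- R <- U <- Z -> D
  P6: V <- R -> D
  P7: V <- C <- Q -> U <- Z -> D
  P8: V <- C <- Q -> U -> R -> D
Condition 1 (no descendant of V in the set): holds — descendants of V are {D}; none are in {Q, R, Z}.
Condition 2 (every backdoor path blocked by {Q, R, Z}):
  P1: blocked at fork node Q ∈ conditioning set.
  P2: blocked at fork node Q ∈ conditioning set.
  P3: blocked at fork node Z ∈ conditioning set.
  P4: blocked at fork node Z ∈ conditioning set.
  P5: blocked at chain node R ∈ conditioning set.
  P6: blocked at fork node R ∈ conditioning set.
  P7: blocked at fork node Q ∈ conditioning set.
  P8: blocked at fork node Q ∈ conditioning set.
{Q, R, Z} satisfies the backdoor criterion.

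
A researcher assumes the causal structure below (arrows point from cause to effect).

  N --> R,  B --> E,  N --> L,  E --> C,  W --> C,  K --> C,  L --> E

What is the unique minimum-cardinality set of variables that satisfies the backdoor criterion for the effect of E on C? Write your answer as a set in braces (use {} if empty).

Variables eligible for adjustment (non-descendants of E, excluding E and C): {B, K, L, N, R, W}.
Backdoor paths from E to C:
  (none)
With no backdoor paths the empty set already satisfies the criterion, and it is trivially minimal.

{}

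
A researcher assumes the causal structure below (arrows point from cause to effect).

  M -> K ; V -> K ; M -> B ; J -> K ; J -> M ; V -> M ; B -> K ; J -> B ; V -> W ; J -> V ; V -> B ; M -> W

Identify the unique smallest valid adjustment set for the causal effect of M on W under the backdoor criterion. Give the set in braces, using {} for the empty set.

{V}

Variables eligible for adjustment (non-descendants of M, excluding M and W): {J, V}.
Backdoor paths from M to W:
  P1: M <- J -> V -> W
  P2: M <- J -> B <- V -> W
  P3: M <- J -> B -> K <- V -> W
  P4: M <- J -> K <- V -> W
  P5: M <- J -> K <- B <- V -> W
  P6: M <- V -> W
The empty set is not sufficient: P1 (M <- J -> V -> W) has no collider blocking it and no conditioned non-collider, so it is open.
Try {V}:
  P1: blocked at chain node V ∈ conditioning set.
  P2: blocked at collider B (neither it nor any descendant is in the conditioning set).
  P3: blocked at collider K (neither it nor any descendant is in the conditioning set).
  P4: blocked at collider K (neither it nor any descendant is in the conditioning set).
  P5: blocked at collider K (neither it nor any descendant is in the conditioning set).
  P6: blocked at fork node V ∈ conditioning set.
{V} contains no descendant of M and blocks every backdoor path.
No other singleton works — e.g. {J} leaves P6 open — so {V} is the unique smallest valid adjustment set.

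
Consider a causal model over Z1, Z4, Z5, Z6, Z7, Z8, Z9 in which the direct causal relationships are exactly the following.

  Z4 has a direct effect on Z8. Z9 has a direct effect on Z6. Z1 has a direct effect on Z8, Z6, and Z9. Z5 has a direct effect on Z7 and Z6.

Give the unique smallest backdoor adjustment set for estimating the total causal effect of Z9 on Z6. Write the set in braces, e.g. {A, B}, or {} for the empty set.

Variables eligible for adjustment (non-descendants of Z9, excluding Z9 and Z6): {Z1, Z4, Z5, Z7, Z8}.
Backdoor paths from Z9 to Z6:
  P1: Z9 <- Z1 -> Z6
The empty set is not sufficient: P1 (Z9 <- Z1 -> Z6) has no collider blocking it and no conditioned non-collider, so it is open.
Try {Z1}:
  P1: blocked at fork node Z1 ∈ conditioning set.
{Z1} contains no descendant of Z9 and blocks every backdoor path.
No other singleton works — e.g. {Z5} leaves P1 open — so {Z1} is the unique smallest valid adjustment set.

{Z1}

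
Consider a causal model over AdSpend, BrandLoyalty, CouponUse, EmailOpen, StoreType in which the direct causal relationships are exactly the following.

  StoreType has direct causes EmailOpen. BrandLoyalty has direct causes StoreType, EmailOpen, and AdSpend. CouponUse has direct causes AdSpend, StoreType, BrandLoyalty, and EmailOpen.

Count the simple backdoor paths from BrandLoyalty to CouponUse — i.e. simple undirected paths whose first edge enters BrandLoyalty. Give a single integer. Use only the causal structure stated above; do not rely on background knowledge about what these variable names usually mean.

5

A backdoor path from BrandLoyalty to CouponUse is any simple undirected path whose first edge points into BrandLoyalty (i.e. leaves BrandLoyalty via a parent).
Parents of BrandLoyalty: {AdSpend, EmailOpen, StoreType}.
Enumerating:
  P1: BrandLoyalty <- EmailOpen -> StoreType -> CouponUse
  P2: BrandLoyalty <- EmailOpen -> CouponUse
  P3: BrandLoyalty <- AdSpend -> CouponUse
  P4: BrandLoyalty <- StoreType <- EmailOpen -> CouponUse
  P5: BrandLoyalty <- StoreType -> CouponUse
That exhausts the simple backdoor paths. Count: 5.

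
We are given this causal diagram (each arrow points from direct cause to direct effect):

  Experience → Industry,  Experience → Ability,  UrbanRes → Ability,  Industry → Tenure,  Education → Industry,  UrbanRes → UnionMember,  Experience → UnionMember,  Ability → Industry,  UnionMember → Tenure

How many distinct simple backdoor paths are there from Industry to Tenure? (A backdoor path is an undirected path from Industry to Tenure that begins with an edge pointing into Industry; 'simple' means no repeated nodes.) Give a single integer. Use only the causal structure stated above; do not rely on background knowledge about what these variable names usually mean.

A backdoor path from Industry to Tenure is any simple undirected path whose first edge points into Industry (i.e. leaves Industry via a parent).
Parents of Industry: {Ability, Education, Experience}.
Enumerating:
  P1: Industry <- Experience -> UnionMember -> Tenure
  P2: Industry <- Experience -> Ability <- UrbanRes -> UnionMember -> Tenure
  P3: Industry <- Ability <- Experience -> UnionMember -> Tenure
  P4: Industry <- Ability <- UrbanRes -> UnionMember -> Tenure
That exhausts the simple backdoor paths. Count: 4.

4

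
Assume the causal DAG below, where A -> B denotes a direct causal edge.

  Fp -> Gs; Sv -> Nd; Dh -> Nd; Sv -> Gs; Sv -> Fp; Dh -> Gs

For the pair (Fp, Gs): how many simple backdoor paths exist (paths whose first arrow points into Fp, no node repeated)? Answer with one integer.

A backdoor path from Fp to Gs is any simple undirected path whose first edge points into Fp (i.e. leaves Fp via a parent).
Parents of Fp: {Sv}.
Enumerating:
  P1: Fp <- Sv -> Gs
  P2: Fp <- Sv -> Nd <- Dh -> Gs
That exhausts the simple backdoor paths. Count: 2.

2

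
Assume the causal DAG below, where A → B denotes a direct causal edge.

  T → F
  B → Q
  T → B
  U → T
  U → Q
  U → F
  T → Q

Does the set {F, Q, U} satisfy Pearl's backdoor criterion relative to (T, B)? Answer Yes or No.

No

Backdoor paths from T to B (paths whose first edge points into T):
  P1: T <- U -> Q <- B
Condition 1 (no descendant of T in the set): FAILS — F and Q are descendants of T.
Condition 2 (every backdoor path blocked by {F, Q, U}):
  P1: blocked at fork node U ∈ conditioning set.
{F, Q, U} does not satisfy the backdoor criterion.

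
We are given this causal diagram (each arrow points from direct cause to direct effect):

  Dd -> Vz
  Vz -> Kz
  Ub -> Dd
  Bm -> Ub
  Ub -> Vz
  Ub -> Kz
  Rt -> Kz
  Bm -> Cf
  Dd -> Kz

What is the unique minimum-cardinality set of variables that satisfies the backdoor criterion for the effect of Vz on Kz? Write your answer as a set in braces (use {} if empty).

Variables eligible for adjustment (non-descendants of Vz, excluding Vz and Kz): {Bm, Cf, Dd, Rt, Ub}.
Backdoor paths from Vz to Kz:
  P1: Vz <- Ub -> Dd -> Kz
  P2: Vz <- Ub -> Kz
  P3: Vz <- Dd <- Ub -> Kz
  P4: Vz <- Dd -> Kz
The empty set is not sufficient: P1 (Vz <- Ub -> Dd -> Kz) has no collider blocking it and no conditioned non-collider, so it is open.
Try {Dd, Ub}:
  P1: blocked at fork node Ub ∈ conditioning set.
  P2: blocked at fork node Ub ∈ conditioning set.
  P3: blocked at chain node Dd ∈ conditioning set.
  P4: blocked at fork node Dd ∈ conditioning set.
{Dd, Ub} contains no descendant of Vz and blocks every backdoor path.
Every element of {Dd, Ub} is needed (dropping Dd leaves P4 open; dropping Ub leaves P2 open), so no proper subset is valid.
Among all size-2 subsets of the eligible variables, only {Dd, Ub} blocks every backdoor path, so it is the unique smallest valid adjustment set.

{Dd, Ub}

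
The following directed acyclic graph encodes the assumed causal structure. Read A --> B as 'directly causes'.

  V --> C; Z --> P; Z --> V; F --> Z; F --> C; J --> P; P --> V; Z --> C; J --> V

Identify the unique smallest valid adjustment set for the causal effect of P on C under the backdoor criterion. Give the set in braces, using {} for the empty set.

Variables eligible for adjustment (non-descendants of P, excluding P and C): {F, J, Z}.
Backdoor paths from P to C:
  P1: P <- J -> V <- Z <- F -> C
  P2: P <- J -> V <- Z -> C
  P3: P <- J -> V -> C
  P4: P <- Z <- F -> C
  P5: P <- Z -> V -> C
  P6: P <- Z -> C
The empty set is not sufficient: P3 (P <- J -> V -> C) has no collider blocking it and no conditioned non-collider, so it is open.
Try {J, Z}:
  P1: blocked at fork node J ∈ conditioning set.
  P2: blocked at fork node J ∈ conditioning set.
  P3: blocked at fork node J ∈ conditioning set.
  P4: blocked at chain node Z ∈ conditioning set.
  P5: blocked at fork node Z ∈ conditioning set.
  P6: blocked at fork node Z ∈ conditioning set.
{J, Z} contains no descendant of P and blocks every backdoor path.
Every element of {J, Z} is needed (dropping J leaves P3 open; dropping Z leaves P4 open), so no proper subset is valid.
Among all size-2 subsets of the eligible variables, only {J, Z} blocks every backdoor path, so it is the unique smallest valid adjustment set.

{J, Z}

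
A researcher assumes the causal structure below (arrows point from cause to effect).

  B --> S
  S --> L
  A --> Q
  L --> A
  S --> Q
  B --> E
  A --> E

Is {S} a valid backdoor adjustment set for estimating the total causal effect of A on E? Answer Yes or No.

Backdoor paths from A to E (paths whose first edge points into A):
  P1: A <- L <- S <- B -> E
Condition 1 (no descendant of A in the set): holds — descendants of A are {E, Q}; none are in {S}.
Condition 2 (every backdoor path blocked by {S}):
  P1: blocked at chain node S ∈ conditioning set.
{S} satisfies the backdoor criterion.

Yes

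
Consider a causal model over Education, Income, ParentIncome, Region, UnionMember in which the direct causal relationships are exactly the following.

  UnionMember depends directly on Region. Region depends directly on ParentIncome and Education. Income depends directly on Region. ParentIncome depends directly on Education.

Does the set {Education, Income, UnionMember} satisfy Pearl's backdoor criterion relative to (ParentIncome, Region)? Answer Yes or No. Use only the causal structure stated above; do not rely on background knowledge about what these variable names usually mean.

Backdoor paths from ParentIncome to Region (paths whose first edge points into ParentIncome):
  P1: ParentIncome <- Education -> Region
Condition 1 (no descendant of ParentIncome in the set): FAILS — Income and UnionMember are descendants of ParentIncome.
Condition 2 (every backdoor path blocked by {Education, Income, UnionMember}):
  P1: blocked at fork node Education ∈ conditioning set.
{Education, Income, UnionMember} does not satisfy the backdoor criterion.

No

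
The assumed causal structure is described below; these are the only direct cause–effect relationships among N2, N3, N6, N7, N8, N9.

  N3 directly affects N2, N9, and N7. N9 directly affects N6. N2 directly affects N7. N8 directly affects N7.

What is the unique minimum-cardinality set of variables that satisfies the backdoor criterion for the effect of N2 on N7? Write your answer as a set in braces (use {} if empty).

Variables eligible for adjustment (non-descendants of N2, excluding N2 and N7): {N3, N6, N8, N9}.
Backdoor paths from N2 to N7:
  P1: N2 <- N3 -> N7
The empty set is not sufficient: P1 (N2 <- N3 -> N7) has no collider blocking it and no conditioned non-collider, so it is open.
Try {N3}:
  P1: blocked at fork node N3 ∈ conditioning set.
{N3} contains no descendant of N2 and blocks every backdoor path.
No other singleton works — e.g. {N8} leaves P1 open — so {N3} is the unique smallest valid adjustment set.

{N3}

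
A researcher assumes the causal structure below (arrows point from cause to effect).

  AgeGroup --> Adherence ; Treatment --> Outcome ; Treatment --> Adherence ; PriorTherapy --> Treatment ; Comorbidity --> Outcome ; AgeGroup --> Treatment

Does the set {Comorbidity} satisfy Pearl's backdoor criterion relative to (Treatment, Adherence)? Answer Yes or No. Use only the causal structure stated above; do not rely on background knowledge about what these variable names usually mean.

Backdoor paths from Treatment to Adherence (paths whose first edge points into Treatment):
  P1: Treatment <- AgeGroup -> Adherence
Condition 1 (no descendant of Treatment in the set): holds — descendants of Treatment are {Adherence, Outcome}; none are in {Comorbidity}.
Condition 2 (every backdoor path blocked by {Comorbidity}):
  P1: open — no interior node is in the conditioning set.
{Comorbidity} does not satisfy the backdoor criterion.

No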